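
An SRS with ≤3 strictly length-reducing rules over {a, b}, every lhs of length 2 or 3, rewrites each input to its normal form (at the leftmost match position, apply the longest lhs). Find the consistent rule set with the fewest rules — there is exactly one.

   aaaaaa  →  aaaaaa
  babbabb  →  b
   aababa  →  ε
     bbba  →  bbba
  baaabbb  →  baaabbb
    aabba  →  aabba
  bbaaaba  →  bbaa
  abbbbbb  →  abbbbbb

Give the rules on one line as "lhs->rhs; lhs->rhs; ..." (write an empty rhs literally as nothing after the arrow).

aba->; bab->

  | aaaaaa
  | babbabb => babb => b
  | aababa => aba => ε
  | bbba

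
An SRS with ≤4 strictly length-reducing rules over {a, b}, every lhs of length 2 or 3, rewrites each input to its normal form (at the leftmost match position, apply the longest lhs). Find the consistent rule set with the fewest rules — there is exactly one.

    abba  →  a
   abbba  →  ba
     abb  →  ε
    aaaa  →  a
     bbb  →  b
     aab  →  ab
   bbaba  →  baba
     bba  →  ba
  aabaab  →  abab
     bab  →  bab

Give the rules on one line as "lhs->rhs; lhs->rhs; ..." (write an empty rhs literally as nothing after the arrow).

  | abba => a
  | abbba => ba
  | abb => ε
  | aaaa => aaa => aa => a

aa->a; abb->; bb->b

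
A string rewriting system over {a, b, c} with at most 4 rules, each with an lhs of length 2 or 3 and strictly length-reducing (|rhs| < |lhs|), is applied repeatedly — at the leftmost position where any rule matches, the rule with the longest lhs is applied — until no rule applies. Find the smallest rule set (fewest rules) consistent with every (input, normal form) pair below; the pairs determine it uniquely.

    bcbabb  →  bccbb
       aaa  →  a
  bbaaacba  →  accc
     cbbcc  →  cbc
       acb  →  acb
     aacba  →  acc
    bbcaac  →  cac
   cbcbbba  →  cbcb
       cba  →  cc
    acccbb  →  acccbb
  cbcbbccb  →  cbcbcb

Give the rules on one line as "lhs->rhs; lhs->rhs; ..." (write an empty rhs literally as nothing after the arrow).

aa->a; ba->c; bbc->b; bca->ab

  | bcbabb => bccbb
  | aaa => aa => a
  | bbaaacba => bcaacba => abacba => accba => accc
  | cbbcc => cbc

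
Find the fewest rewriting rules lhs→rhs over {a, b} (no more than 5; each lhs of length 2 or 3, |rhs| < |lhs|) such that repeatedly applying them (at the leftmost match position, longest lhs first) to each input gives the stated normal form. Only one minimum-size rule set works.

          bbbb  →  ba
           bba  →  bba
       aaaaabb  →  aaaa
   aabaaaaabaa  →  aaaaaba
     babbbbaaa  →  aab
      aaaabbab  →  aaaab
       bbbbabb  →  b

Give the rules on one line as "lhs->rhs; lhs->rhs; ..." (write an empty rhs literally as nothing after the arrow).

  | bbbb => bab => ba
  | bba
  | aaaaabb => aaaa
  | aabaaaaabaa => aaabaaabaa => aaaababaa => aaaabaaa => aaaaaba

abb->; baa->ab; bab->ba; bbb->ba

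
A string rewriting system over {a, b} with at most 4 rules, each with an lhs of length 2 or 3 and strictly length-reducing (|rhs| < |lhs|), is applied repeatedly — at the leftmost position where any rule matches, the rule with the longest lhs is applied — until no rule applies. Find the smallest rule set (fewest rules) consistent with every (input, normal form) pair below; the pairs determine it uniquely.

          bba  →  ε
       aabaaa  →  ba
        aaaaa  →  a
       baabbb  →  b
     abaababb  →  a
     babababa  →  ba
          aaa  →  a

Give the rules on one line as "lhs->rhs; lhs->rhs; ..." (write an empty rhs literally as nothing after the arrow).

  | bba => aa => ε
  | aabaaa => baaa => ba
  | aaaaa => aaa => a
  | baabbb => bbbb => abb => b

aa->; ab->; bb->a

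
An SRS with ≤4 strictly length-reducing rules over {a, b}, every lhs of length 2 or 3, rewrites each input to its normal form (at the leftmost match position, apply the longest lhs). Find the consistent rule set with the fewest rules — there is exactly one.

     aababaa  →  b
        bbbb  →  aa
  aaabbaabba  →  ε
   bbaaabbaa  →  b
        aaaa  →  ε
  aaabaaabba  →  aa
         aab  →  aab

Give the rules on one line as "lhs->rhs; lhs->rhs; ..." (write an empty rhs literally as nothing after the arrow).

aaa->b; ba->; bb->a

  | aababaa => aabaa => aaa => b
  | bbbb => abb => aa
  | aaabbaabba => bbbaabba => abaabba => aabba => aaaa => ba => ε
  | bbaaabbaa => aaaabbaa => babbaa => bbaa => aaa => b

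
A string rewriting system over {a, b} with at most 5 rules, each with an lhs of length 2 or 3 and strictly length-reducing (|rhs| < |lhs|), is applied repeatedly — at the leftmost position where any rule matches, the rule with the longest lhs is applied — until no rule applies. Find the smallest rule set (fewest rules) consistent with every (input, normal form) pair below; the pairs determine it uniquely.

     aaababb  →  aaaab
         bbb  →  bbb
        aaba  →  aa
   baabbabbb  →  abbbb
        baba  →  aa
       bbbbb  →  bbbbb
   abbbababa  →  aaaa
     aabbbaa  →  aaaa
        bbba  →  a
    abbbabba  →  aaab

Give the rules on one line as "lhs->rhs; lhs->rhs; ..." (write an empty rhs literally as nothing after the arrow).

  | aaababb => aaaab
  | bbb
  | aaba => aa
  | baabbabbb => bbabbb => abbbb

ba->; baa->; bab->a; bba->ab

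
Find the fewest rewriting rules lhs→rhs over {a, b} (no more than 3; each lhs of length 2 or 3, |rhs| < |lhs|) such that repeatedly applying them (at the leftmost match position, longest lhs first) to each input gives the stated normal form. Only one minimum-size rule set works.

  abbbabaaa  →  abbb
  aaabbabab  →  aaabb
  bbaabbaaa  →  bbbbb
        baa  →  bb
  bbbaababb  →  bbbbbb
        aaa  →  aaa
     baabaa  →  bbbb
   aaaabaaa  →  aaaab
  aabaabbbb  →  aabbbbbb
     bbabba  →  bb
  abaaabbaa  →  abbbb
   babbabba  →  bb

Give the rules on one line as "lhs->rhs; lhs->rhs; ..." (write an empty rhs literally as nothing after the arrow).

  | abbbabaaa => abbbaaa => abbbba => abbb
  | aaabbabab => aaabbab => aaabb
  | bbaabbaaa => bbbbbaaa => bbbbbba => bbbbb
  | baa => bb

ba->; baa->bb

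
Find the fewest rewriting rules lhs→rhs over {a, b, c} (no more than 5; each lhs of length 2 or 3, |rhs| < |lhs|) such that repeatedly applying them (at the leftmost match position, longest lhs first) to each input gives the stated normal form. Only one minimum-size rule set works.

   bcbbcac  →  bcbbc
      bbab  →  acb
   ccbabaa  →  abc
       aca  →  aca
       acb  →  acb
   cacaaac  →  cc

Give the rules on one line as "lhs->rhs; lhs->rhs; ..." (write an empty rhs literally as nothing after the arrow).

  | bcbbcac => bcbbc
  | bbab => acb
  | ccbabaa => abaa => abc
  | aca

aa->c; bba->ac; cac->c; ccb->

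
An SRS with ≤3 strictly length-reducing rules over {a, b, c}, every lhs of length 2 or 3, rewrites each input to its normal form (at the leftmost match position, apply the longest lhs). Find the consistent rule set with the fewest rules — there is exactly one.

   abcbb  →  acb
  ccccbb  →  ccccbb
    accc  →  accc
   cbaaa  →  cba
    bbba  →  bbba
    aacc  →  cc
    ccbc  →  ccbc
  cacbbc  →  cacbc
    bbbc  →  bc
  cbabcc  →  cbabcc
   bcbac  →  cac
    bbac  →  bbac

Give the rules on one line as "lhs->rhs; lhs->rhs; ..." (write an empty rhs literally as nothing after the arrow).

  | abcbb => acb
  | ccccbb
  | accc
  | cbaaa => cba

aa->; bbc->bc; bcb->c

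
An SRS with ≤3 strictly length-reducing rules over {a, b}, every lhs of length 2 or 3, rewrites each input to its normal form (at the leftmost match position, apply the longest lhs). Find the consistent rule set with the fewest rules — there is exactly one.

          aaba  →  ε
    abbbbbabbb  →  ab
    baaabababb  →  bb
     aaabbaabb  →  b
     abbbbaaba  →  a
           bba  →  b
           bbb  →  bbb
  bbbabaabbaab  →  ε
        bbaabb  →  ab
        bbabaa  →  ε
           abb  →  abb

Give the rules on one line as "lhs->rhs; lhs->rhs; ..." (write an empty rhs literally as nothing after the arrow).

aa->; ba->; bab->a

  | aaba => ba => ε
  | abbbbbabbb => abbbbabb => abbbab => abba => ab
  | baaabababb => aabababb => bababb => aabb => bb
  | aaabbaabb => abbaabb => ababb => aab => b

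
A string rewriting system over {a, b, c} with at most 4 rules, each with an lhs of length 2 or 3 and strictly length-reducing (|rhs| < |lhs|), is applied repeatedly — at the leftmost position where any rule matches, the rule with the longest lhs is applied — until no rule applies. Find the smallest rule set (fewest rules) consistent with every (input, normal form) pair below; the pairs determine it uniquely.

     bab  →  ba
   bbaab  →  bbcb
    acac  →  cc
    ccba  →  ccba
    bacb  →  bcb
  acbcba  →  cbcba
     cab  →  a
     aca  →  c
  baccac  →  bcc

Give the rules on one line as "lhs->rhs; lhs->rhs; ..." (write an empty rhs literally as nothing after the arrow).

  | bab => ba
  | bbaab => bbcb
  | acac => aac => cc
  | ccba

aa->c; ab->a; acb->cb; ca->a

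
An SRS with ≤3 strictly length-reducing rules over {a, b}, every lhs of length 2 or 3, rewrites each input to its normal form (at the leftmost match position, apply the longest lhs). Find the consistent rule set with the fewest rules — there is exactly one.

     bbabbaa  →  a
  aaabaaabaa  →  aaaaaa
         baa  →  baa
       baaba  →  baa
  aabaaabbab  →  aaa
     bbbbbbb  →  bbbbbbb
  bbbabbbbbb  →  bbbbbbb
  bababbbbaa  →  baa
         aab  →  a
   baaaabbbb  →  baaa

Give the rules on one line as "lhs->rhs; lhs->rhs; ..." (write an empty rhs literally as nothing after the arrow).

ab->; abb->ab; bba->

  | bbabbaa => bbaa => a
  | aaabaaabaa => aaaaabaa => aaaaaa
  | baa
  | baaba => baa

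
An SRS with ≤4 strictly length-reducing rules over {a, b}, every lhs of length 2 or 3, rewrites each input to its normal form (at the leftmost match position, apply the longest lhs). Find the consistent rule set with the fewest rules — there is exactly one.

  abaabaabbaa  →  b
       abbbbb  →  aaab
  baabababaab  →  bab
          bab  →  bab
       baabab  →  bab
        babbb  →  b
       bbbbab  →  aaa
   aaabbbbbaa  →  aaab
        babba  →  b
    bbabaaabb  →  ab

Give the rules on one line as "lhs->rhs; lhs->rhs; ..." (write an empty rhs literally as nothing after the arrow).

  | abaabaabbaa => babaabbaa => bbabbaa => abbbaa => aabaa => aba => b
  | abbbbb => aabbb => aaab
  | baabababaab => bababaab => bbbaab => abaab => bab
  | bab

aba->b; baa->; bb->a; bba->ab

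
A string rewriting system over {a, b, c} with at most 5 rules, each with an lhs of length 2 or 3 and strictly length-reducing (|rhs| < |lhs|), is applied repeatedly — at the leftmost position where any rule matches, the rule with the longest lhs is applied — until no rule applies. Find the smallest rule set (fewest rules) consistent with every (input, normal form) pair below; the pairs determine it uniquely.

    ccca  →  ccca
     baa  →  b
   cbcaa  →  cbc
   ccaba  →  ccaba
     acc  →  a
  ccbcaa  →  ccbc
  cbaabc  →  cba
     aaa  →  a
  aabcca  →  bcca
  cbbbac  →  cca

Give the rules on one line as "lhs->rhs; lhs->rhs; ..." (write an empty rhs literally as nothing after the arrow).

  | ccca
  | baa => b
  | cbcaa => cbc
  | ccaba

aa->; ac->a; bbb->c; bbc->ba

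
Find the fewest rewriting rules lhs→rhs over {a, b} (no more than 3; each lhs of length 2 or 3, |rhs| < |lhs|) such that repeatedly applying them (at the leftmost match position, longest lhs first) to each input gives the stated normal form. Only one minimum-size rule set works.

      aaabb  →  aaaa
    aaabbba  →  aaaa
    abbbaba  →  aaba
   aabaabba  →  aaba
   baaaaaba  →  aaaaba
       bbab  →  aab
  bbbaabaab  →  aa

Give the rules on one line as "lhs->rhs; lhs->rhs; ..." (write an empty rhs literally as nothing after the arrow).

baa->bb; bb->a; bbb->

  | aaabb => aaaa
  | aaabbba => aaaa
  | abbbaba => aaba
  | aabaabba => aabbbba => aaba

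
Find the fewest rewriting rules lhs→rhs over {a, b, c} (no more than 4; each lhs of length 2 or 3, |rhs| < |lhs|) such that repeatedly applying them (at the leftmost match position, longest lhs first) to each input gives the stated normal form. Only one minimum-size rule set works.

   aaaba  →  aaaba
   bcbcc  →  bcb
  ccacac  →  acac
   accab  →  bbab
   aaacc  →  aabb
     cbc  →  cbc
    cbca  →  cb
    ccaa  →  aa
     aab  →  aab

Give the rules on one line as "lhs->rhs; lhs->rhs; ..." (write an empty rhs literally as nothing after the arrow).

acc->bb; bca->b; cc->

  | aaaba
  | bcbcc => bcb
  | ccacac => acac
  | accab => bbab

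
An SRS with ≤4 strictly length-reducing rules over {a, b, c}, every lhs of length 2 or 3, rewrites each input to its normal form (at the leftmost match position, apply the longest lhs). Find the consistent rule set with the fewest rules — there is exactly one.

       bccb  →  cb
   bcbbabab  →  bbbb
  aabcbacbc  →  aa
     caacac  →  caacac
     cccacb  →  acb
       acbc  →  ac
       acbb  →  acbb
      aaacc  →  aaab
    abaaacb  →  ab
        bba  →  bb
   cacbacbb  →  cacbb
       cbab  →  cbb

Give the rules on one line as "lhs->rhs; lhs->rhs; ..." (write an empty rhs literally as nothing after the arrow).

ba->b; bc->; cc->b

  | bccb => cb
  | bcbbabab => bbabab => bbbab => bbbb
  | aabcbacbc => aabacbc => aabcbc => aabc => aa
  | caacac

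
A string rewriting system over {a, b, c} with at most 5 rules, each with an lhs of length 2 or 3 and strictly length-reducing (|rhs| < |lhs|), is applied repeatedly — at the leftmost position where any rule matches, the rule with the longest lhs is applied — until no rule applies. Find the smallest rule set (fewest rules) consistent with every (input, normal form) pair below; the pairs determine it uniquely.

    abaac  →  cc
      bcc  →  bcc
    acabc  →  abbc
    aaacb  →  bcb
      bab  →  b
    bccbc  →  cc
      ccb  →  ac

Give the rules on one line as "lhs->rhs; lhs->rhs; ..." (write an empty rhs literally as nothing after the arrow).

  | abaac => aac => cc
  | bcc
  | acabc => abbc
  | aaacb => cacb => bcb

aa->c; ba->; ca->b; ccb->ac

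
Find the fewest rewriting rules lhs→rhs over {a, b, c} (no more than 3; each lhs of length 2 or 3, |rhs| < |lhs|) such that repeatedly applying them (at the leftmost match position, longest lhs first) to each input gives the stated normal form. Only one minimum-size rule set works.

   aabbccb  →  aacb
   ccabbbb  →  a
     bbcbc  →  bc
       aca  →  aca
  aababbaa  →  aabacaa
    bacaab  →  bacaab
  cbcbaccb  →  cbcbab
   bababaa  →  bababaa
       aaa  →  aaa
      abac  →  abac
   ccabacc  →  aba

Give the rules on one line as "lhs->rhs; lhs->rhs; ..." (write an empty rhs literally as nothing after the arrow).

  | aabbccb => aacccb => aacb
  | ccabbbb => abbbb => acbb => acc => a
  | bbcbc => ccbc => bc
  | aca

bb->c; cc->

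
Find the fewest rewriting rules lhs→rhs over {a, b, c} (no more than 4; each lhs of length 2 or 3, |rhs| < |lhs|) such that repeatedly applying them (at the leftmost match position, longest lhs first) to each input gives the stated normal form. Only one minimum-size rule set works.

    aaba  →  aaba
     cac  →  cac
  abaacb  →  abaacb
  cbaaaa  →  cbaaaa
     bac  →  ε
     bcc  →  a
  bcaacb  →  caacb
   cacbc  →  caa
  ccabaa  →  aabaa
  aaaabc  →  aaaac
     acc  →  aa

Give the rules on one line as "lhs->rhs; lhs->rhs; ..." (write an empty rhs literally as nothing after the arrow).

  | aaba
  | cac
  | abaacb
  | cbaaaa

bac->; bc->c; cc->a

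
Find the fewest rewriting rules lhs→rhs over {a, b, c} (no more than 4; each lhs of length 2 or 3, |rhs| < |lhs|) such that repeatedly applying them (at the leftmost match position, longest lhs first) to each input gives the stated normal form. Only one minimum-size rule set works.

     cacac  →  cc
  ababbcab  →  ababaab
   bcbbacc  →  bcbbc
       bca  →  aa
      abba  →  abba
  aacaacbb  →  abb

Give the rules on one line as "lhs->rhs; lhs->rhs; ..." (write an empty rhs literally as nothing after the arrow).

  | cacac => cc
  | ababbcab => ababaab
  | bcbbacc => bcbbc
  | bca => aa

ac->; aca->; bca->aa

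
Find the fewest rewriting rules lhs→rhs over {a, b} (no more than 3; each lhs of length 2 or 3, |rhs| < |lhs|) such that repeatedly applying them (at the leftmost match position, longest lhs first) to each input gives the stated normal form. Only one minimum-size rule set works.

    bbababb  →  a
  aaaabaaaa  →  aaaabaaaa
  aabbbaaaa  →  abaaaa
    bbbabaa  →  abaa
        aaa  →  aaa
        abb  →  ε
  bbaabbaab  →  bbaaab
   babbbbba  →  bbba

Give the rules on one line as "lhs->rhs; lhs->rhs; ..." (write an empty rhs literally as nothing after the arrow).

abb->; bab->ab

  | bbababb => bababb => ababb => aabb => a
  | aaaabaaaa
  | aabbbaaaa => abaaaa
  | bbbabaa => bbabaa => babaa => abaa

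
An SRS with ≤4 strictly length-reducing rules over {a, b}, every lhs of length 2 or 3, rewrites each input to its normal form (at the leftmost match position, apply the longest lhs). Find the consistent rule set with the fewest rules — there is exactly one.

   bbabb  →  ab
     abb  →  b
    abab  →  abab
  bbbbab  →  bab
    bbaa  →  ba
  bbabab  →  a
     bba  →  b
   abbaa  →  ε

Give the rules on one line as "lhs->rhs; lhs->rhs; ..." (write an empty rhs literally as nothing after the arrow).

aa->b; baa->; bb->a

  | bbabb => aabb => bbb => ab
  | abb => aa => b
  | abab
  | bbbbab => abbab => aaab => bab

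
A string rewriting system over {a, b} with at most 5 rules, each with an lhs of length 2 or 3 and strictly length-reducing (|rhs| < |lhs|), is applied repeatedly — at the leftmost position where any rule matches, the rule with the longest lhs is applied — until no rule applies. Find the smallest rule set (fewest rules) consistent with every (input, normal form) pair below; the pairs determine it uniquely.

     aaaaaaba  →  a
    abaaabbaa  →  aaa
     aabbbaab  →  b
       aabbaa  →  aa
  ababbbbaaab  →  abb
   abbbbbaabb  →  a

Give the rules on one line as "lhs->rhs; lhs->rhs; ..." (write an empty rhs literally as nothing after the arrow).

  | aaaaaaba => aaaaba => aaba => ba => a
  | abaaabbaa => abaabbaa => ababbaa => abbbaa => aaa
  | aabbbaab => bbbaab => aab => b
  | aabbaa => bbaa => baa => aa

aab->b; aba->ab; ba->a; bbb->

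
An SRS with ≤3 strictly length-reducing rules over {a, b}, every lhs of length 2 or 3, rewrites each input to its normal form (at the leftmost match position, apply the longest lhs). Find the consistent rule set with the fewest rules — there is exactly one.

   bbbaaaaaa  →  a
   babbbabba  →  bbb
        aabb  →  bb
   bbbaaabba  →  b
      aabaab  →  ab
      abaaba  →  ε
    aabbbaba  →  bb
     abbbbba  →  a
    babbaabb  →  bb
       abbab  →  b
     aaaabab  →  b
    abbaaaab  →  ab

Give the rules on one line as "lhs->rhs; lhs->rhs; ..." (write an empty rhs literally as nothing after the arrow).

  | bbbaaaaaa => bbaaaaa => baaaa => aaa => a
  | babbbabba => bbbabba => bbbba => bbb
  | aabb => bb
  | bbbaaabba => bbaabba => babba => bba => b

aa->; abb->a; ba->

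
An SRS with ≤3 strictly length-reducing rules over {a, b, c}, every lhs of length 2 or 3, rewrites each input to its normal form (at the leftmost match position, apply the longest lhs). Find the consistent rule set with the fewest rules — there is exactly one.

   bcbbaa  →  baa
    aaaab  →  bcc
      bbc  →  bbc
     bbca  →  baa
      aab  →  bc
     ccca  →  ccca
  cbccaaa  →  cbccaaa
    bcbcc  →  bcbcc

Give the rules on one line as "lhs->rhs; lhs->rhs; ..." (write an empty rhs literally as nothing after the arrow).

  | bcbbaa => baa
  | aaaab => aabc => bcc
  | bbc
  | bbca => baa

aab->bc; bca->aa; cbb->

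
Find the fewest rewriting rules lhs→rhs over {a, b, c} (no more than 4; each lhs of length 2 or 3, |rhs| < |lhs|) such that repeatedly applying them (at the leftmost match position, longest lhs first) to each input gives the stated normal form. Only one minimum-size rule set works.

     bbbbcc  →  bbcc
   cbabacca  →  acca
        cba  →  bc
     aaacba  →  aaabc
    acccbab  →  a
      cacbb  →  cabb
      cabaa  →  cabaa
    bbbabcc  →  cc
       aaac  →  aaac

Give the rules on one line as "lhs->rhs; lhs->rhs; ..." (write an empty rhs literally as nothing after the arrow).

  | bbbbcc => cbbcc => bbcc
  | cbabacca => bcbacca => acca
  | cba => bc
  | aaacba => aaabc

bbb->cb; bcb->; cb->b; cba->bc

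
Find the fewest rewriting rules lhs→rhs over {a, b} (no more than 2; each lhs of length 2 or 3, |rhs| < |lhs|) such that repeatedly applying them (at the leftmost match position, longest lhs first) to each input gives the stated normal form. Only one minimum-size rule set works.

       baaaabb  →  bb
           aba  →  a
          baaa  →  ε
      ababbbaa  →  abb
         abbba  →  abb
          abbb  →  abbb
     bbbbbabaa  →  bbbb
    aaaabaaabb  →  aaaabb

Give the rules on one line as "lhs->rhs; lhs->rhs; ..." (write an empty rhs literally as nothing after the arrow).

  | baaaabb => baaabb => baabb => babb => bb
  | aba => a
  | baaa => baa => ba => ε
  | ababbbaa => abbbaa => abbba => abb

ba->; baa->ba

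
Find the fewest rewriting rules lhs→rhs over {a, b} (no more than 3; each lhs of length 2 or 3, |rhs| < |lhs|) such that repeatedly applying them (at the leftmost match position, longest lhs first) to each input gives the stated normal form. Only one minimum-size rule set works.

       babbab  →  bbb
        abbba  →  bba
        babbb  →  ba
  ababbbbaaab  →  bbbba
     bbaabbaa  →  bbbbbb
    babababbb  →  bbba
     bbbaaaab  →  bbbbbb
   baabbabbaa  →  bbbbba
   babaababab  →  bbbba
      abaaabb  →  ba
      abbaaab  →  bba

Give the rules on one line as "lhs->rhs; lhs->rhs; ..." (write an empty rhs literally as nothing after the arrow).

  | babbab => babab => baab => bbb
  | abbba => bba
  | babbb => babb => bab => ba
  | ababbbbaaab => abbbbaaab => bbbaaab => bbbbab => bbbba

aa->b; ab->; bab->ba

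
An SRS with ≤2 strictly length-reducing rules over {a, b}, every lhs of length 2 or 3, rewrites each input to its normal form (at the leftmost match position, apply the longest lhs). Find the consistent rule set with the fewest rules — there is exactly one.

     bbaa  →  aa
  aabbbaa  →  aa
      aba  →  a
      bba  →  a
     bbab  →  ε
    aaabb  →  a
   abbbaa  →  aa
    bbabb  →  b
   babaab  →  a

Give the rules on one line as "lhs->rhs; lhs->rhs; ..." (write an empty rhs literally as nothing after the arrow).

  | bbaa => baa => aa
  | aabbbaa => abbaa => baa => aa
  | aba => a
  | bba => ba => a

ab->; ba->a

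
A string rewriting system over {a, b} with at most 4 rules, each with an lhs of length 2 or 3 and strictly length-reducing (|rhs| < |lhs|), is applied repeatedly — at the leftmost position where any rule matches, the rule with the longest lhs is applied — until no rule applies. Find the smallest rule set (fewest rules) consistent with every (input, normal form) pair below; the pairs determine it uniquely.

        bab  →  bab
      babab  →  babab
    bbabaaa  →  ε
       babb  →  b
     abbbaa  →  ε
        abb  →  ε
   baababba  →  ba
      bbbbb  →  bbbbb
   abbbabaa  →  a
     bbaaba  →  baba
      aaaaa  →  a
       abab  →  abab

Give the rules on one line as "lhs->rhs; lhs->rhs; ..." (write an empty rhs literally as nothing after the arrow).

  | bab
  | babab
  | bbabaaa => bbaaa => baa => aa => ε
  | babb => b

aa->; abb->; baa->aa; bba->b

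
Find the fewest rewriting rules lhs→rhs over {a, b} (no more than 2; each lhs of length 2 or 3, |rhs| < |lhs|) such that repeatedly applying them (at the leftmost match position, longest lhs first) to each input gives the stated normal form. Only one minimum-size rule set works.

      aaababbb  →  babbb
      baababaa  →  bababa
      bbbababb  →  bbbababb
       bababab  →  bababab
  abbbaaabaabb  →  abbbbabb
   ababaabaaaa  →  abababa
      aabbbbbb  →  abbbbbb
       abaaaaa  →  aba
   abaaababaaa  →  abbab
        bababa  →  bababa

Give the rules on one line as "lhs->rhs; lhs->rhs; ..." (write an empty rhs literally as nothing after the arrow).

aa->a; aaa->

  | aaababbb => babbb
  | baababaa => bababaa => bababa
  | bbbababb
  | bababab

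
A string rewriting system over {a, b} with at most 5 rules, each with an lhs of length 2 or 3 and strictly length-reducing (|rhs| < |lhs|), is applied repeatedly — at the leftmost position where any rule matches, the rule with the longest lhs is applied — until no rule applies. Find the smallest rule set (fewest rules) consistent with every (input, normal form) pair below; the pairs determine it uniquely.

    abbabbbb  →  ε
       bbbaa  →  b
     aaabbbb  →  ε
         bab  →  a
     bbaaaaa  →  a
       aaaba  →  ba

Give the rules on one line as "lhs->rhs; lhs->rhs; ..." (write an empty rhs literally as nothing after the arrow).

aa->; ab->b; bab->a; bb->

  | abbabbbb => bbabbbb => abbbb => bbbb => bb => ε
  | bbbaa => baa => b
  | aaabbbb => abbbb => bbbb => bb => ε
  | bab => a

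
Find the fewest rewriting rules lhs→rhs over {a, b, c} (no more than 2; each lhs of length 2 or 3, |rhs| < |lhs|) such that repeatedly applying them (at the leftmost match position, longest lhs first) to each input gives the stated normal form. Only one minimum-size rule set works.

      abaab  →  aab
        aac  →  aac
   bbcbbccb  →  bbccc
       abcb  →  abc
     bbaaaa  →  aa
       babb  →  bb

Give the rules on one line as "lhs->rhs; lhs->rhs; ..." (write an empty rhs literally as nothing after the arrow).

ba->; cb->c

  | abaab => aab
  | aac
  | bbcbbccb => bbcbccb => bbcccb => bbccc
  | abcb => abc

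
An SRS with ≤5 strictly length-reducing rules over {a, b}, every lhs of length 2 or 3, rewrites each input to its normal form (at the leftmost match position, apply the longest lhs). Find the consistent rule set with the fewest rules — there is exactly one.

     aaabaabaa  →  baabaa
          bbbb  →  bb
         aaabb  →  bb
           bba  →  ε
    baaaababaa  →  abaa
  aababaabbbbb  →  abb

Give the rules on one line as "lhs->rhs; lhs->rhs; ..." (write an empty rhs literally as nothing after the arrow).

  | aaabaabaa => baabaa
  | bbbb => bbb => bb
  | aaabb => bb
  | bba => ε

aaa->; bab->; bba->; bbb->bb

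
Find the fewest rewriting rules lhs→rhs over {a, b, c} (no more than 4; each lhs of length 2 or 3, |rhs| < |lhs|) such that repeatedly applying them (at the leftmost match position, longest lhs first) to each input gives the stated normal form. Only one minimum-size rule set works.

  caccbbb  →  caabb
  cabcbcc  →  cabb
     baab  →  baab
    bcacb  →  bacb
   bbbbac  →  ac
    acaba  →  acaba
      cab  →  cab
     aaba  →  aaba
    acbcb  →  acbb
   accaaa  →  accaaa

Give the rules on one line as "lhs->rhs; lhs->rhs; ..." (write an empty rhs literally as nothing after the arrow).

  | caccbbb => caabb
  | cabcbcc => cabbcc => cabbc => cabb
  | baab
  | bcacb => bacb

bba->a; bc->b; ccb->a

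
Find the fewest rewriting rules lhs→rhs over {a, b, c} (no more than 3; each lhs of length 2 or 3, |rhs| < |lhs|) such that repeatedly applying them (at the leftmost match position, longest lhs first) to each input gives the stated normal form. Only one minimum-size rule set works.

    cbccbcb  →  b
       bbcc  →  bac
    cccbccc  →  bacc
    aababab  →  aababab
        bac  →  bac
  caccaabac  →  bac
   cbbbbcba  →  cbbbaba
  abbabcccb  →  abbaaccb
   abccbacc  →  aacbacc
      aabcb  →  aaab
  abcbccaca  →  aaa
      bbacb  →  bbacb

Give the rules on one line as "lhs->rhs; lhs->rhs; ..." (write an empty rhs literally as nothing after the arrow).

bc->a; ca->; ccc->b

  | cbccbcb => cacbcb => cbcb => cab => b
  | bbcc => bac
  | cccbccc => bbccc => bacc
  | aababab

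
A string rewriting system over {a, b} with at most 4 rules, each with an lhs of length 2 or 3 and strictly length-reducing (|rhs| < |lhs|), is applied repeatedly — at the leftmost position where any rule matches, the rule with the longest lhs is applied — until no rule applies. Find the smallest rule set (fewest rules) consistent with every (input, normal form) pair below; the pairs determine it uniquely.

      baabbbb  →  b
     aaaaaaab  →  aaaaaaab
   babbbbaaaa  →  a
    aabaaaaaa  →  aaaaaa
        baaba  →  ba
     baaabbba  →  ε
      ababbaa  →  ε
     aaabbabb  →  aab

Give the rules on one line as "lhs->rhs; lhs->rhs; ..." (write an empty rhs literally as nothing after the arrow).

  | baabbbb => bbbb => bbb => bb => b
  | aaaaaaab
  | babbbbaaaa => babbbaaaa => babbaaaa => babaaaa => baaa => a
  | aabaaaaaa => aaaaaa

aba->; baa->; bb->b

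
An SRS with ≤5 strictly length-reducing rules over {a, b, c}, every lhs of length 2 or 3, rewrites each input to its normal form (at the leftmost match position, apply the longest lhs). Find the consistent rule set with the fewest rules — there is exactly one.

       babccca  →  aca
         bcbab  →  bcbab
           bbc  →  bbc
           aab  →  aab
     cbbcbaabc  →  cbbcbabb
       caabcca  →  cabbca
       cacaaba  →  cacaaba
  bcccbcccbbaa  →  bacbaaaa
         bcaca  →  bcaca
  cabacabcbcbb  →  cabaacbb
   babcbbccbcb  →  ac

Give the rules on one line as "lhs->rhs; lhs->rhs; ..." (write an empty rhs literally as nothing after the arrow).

  | babccca => bbbcca => ccca => aca
  | bcbab
  | bbc
  | aab

abc->bb; bba->ca; bbb->c; cc->a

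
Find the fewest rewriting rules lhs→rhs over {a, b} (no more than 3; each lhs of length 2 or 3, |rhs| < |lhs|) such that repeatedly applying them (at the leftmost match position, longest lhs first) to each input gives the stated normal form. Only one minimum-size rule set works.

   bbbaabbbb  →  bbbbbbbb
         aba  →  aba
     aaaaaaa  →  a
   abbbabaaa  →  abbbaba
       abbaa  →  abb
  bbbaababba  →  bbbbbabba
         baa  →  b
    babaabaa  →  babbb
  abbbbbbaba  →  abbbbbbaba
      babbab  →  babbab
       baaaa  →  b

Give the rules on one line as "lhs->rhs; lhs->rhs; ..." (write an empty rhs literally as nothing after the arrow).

  | bbbaabbbb => bbbbbbbb
  | aba
  | aaaaaaa => aaaaa => aaa => a
  | abbbabaaa => abbbaba

aa->; aab->bb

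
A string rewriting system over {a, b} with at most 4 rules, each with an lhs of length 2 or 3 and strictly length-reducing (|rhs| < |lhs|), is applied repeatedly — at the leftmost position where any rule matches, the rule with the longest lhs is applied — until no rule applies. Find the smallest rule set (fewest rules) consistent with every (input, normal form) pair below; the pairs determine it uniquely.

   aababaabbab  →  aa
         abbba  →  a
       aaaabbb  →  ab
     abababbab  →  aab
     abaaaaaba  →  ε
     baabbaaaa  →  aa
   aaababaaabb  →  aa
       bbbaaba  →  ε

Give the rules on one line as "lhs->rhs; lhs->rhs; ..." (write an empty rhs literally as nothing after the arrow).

  | aababaabbab => abaabbab => abbab => aaab => abb => aa
  | abbba => aaba => a
  | aaaabbb => ababbb => bbb => ab
  | abababbab => babbab => bbab => aab

aaa->ab; aba->; ba->; bb->a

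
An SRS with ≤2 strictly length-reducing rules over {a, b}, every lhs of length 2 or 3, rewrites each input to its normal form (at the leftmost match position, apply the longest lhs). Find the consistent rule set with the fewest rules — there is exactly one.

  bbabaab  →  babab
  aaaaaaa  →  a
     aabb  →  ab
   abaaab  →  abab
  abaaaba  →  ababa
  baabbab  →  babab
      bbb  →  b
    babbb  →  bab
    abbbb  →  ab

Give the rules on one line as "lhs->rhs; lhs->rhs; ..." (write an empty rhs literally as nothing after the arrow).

  | bbabaab => babaab => babab
  | aaaaaaa => aaaaaa => aaaaa => aaaa => aaa => aa => a
  | aabb => abb => ab
  | abaaab => abaab => abab

aa->a; bb->b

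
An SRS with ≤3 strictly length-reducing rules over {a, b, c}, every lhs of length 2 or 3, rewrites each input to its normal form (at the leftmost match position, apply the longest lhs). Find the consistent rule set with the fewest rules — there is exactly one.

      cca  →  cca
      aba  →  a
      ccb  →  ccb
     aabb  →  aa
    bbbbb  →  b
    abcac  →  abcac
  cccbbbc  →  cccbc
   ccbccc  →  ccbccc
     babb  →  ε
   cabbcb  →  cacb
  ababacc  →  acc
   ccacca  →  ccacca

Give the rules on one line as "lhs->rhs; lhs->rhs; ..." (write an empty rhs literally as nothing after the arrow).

  | cca
  | aba => a
  | ccb
  | aabb => aa

ba->; bb->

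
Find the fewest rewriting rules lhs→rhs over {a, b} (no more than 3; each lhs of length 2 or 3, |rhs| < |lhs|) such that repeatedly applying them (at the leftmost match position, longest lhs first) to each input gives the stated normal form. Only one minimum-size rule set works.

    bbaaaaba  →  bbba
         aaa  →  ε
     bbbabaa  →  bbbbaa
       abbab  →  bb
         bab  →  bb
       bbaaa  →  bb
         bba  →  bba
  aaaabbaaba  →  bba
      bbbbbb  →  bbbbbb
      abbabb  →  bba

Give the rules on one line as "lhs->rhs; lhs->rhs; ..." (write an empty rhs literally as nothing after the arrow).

aaa->; ab->b; abb->ba

  | bbaaaaba => bbaba => bbba
  | aaa => ε
  | bbbabaa => bbbbaa
  | abbab => baab => bab => bb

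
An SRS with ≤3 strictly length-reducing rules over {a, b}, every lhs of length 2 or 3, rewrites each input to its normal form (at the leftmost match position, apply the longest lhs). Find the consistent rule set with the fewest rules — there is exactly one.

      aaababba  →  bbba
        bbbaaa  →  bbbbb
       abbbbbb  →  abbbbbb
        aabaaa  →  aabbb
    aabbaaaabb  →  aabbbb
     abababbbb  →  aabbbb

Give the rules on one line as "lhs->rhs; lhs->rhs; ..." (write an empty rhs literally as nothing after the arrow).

  | aaababba => bbbabba => bbba
  | bbbaaa => bbbbb
  | abbbbbb
  | aabaaa => aabbb

aaa->bb; bab->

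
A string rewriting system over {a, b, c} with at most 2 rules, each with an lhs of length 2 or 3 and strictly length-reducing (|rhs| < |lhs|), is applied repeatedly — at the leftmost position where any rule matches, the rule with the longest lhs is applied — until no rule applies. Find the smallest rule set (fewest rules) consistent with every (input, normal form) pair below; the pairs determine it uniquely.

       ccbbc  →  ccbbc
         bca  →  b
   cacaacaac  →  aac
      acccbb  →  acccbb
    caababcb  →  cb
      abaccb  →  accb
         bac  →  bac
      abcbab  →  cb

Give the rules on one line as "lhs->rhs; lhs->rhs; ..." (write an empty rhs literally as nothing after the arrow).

  | ccbbc
  | bca => b
  | cacaacaac => caacaac => acaac => aac
  | acccbb

ab->; ca->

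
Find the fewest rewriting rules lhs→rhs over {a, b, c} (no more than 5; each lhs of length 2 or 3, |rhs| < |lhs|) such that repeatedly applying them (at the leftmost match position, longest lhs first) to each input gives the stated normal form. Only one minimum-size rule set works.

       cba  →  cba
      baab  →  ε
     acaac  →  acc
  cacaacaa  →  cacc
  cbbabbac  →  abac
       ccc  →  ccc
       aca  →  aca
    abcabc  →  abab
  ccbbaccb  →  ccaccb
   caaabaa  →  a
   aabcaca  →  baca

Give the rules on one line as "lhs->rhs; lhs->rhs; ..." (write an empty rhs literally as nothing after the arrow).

aa->; bb->; bc->b; cab->a

  | cba
  | baab => bb => ε
  | acaac => acc
  | cacaacaa => caccaa => cacc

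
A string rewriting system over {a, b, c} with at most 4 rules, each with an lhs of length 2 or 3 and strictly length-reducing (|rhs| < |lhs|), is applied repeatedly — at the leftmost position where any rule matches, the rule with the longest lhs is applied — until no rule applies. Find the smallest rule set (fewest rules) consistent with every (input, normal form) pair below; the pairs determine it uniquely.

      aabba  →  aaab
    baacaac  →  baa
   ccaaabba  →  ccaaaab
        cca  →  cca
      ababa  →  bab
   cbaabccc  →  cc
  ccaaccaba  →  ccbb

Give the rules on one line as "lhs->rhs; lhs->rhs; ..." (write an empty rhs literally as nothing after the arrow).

aba->bb; ac->; bba->ab; bc->c

  | aabba => aaab
  | baacaac => baaac => baa
  | ccaaabba => ccaaaab
  | cca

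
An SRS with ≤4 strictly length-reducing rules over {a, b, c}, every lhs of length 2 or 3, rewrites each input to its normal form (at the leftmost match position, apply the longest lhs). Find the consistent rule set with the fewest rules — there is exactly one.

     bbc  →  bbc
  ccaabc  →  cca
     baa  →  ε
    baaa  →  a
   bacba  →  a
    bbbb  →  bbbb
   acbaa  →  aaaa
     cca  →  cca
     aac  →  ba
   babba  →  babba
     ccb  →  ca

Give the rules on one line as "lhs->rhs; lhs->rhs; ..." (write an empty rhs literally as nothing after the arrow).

aac->ba; abc->; baa->; cb->a

  | bbc
  | ccaabc => cca
  | baa => ε
  | baaa => a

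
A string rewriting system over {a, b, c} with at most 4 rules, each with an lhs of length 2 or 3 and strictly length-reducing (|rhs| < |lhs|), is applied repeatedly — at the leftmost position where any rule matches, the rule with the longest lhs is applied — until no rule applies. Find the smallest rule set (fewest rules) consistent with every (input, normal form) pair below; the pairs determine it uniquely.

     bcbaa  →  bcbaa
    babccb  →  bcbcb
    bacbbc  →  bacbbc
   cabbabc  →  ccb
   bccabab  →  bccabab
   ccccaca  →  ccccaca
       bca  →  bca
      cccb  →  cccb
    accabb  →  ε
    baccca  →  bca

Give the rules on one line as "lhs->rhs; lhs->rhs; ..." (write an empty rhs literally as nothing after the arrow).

  | bcbaa
  | babccb => bcbcb
  | bacbbc
  | cabbabc => cabc => ccb

abb->; abc->cb; acc->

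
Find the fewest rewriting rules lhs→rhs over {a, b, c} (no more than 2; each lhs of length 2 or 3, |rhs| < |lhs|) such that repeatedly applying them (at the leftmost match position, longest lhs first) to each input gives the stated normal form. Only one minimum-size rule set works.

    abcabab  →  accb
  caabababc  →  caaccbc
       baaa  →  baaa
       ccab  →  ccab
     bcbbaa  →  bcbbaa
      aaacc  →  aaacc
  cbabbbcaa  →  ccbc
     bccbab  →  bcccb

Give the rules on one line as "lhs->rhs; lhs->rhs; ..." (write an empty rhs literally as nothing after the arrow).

  | abcabab => acbab => accb
  | caabababc => caacbabc => caaccbc
  | baaa
  | ccab

bab->cb; bca->c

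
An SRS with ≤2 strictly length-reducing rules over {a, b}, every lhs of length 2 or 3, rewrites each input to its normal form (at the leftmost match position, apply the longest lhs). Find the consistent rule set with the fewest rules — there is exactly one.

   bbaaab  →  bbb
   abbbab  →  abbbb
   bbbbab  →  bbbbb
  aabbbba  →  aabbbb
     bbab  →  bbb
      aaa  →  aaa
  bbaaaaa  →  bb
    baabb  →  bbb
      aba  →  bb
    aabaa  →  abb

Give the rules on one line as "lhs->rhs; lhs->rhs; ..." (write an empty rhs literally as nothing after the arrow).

  | bbaaab => bbaab => bbab => bbb
  | abbbab => abbbb
  | bbbbab => bbbbb
  | aabbbba => aabbbb

aba->bb; ba->b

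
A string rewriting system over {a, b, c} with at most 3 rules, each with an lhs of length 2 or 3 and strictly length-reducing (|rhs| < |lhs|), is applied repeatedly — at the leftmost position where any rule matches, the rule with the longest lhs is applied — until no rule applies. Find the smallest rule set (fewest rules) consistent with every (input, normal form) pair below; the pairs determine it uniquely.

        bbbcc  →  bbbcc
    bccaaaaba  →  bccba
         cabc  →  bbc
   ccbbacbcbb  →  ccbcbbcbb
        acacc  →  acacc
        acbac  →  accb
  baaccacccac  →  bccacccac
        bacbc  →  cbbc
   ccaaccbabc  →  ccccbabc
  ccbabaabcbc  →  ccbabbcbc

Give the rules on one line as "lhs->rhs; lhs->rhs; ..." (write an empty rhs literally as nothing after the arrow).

  | bbbcc
  | bccaaaaba => bccaaba => bccba
  | cabc => bbc
  | ccbbacbcbb => ccbcbbcbb

aa->; bac->cb; cab->bb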